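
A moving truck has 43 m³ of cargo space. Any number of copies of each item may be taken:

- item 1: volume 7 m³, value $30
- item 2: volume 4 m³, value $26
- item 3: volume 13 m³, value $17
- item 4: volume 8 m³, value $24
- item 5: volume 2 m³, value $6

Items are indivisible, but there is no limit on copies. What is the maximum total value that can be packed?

Best value-per-unit is item 2 at 26/4; filling with it alone gives 10×26 = 260.
Optimal mix: 10×item 2 + 1×item 5 → volume 42, value 266.

$266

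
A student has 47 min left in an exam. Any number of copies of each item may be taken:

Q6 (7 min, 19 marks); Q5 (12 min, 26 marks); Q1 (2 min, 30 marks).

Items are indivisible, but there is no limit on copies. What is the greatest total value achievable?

690 marks

Best value-per-unit is Q1 at 30/2, and filling with it alone uses time 23×2=46. No mix of the others beats 23×30 = 690.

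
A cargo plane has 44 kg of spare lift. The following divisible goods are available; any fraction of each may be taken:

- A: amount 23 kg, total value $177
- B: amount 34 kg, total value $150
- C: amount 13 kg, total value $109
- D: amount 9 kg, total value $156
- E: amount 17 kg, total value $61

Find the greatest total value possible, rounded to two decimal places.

434.30

Take in order of value per unit:
- D (156/9 per unit): all 9 → value 156, running total 156.00
- C (109/13 per unit): all 13 → value 109, running total 265.00
- A (177/23 per unit): 22 of 23 → value 22×177/23 = 169.3043, running total 434.30
Total 434.30.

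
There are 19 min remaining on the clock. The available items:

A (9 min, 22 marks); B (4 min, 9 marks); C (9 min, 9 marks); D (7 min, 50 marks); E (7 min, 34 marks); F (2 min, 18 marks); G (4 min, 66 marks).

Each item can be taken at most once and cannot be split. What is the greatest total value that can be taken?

Check high-value combinations within 19 min:
- D+E+G: time 7+7+4=18, value 50+34+66=150
- B+D+F+G: time 4+7+2+4=17, value 9+50+18+66=143
- D+F+G: time 7+2+4=13, value 50+18+66=134
- B+E+F+G: time 4+7+2+4=17, value 9+34+18+66=127
- B+D+G: time 4+7+4=15, value 9+50+66=125
Best: 150 marks.

150 marks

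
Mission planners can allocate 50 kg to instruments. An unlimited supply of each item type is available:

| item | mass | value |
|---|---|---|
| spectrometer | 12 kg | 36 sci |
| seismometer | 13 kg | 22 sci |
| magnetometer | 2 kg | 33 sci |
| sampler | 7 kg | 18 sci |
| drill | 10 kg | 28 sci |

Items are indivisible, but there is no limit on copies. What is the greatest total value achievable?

Best value-per-unit is magnetometer at 33/2, and filling with it alone uses mass 25×2=50. No mix of the others beats 25×33 = 825.

825 sci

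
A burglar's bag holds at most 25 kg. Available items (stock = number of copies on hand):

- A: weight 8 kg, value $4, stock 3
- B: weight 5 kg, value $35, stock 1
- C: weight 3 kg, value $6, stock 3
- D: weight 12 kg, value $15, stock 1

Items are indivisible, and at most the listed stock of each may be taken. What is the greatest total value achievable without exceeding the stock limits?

$62

Top feasible selections:
- 1×B + 2×C + 1×D: weight 23, value 62
- 1×A + 1×B + 3×C: weight 22, value 57
- 1×B + 1×C + 1×D: weight 20, value 56
- 1×A + 1×B + 1×D: weight 25, value 54
Best: $62.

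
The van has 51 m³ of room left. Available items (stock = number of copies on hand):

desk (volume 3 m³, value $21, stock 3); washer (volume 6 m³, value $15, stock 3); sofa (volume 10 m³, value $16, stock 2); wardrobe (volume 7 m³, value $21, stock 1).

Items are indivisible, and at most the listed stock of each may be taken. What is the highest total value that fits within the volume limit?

$146

Top feasible selections:
- 3×desk + 2×washer + 2×sofa + 1×wardrobe: volume 48, value 146
- 3×desk + 3×washer + 1×sofa + 1×wardrobe: volume 44, value 145
Best: $146.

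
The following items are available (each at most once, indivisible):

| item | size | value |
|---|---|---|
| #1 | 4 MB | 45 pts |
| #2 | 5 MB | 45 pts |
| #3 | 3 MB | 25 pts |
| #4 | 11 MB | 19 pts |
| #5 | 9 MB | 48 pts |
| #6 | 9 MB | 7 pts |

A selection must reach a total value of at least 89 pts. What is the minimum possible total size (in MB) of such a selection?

9

Subsets with value ≥ 89, sorted by total size:
- #1+#2: size 9, value 90
- #1+#2+#3: size 12, value 115
- #1+#5: size 13, value 93
- #2+#5: size 14, value 93
Minimum size: 9 MB.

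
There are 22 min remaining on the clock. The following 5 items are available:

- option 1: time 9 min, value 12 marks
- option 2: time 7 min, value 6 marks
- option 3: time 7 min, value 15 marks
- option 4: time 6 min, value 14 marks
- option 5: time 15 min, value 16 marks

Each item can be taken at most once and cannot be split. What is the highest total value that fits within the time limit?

Check high-value combinations within 22 min:
- option 1+option 3+option 4: time 9+7+6=22, value 12+15+14=41
- option 2+option 3+option 4: time 7+7+6=20, value 6+15+14=35
- option 1+option 2+option 4: time 9+7+6=22, value 12+6+14=32
- option 3+option 5: time 7+15=22, value 15+16=31
- option 4+option 5: time 6+15=21, value 14+16=30
Best: 41 marks.

41 marks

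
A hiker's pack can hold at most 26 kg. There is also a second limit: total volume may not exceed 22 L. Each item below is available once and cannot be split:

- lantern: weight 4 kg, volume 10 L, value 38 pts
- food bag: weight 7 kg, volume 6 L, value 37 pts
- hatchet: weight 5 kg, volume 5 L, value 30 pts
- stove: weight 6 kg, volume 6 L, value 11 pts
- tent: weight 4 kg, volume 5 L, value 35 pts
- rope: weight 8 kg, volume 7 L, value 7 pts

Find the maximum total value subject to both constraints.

Feasible sets respecting both limits:
- food bag+hatchet+stove+tent: weight 22, volume 22, value 113
- lantern+food bag+tent: weight 15, volume 21, value 110
- lantern+food bag+hatchet: weight 16, volume 21, value 105
- lantern+hatchet+tent: weight 13, volume 20, value 103
Best: 113 pts.

113 pts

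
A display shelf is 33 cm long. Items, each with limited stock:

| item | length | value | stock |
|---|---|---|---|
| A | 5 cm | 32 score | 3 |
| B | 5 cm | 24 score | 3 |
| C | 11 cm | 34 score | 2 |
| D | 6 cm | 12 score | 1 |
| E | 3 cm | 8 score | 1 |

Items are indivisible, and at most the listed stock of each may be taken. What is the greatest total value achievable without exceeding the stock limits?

176 score

Best selections within length 33 and stock limits:
- 3×A + 3×B + 1×E: length 33, value 176
- 3×A + 3×B: length 30, value 168
Best: 176 score.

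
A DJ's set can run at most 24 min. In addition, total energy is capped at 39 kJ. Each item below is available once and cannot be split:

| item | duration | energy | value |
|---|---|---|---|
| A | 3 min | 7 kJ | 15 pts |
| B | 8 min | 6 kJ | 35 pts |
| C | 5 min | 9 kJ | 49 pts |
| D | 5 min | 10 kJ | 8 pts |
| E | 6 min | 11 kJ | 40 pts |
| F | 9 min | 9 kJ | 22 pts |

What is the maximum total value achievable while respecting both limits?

139 pts

Feasible sets respecting both limits:
- A+B+C+E: duration 22, energy 33, value 139
- B+C+D+E: duration 24, energy 36, value 132
- A+C+E+F: duration 23, energy 36, value 126
- B+C+E: duration 19, energy 26, value 124
Best: 139 pts.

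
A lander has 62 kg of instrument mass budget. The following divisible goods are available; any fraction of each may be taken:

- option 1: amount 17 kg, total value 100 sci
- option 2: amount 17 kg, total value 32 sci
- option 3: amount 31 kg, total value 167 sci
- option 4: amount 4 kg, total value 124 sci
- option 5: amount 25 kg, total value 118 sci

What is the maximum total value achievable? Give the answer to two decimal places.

438.20

Take in order of value per unit:
- option 4 (124/4 per unit): all 4 → value 124, running total 124.00
- option 1 (100/17 per unit): all 17 → value 100, running total 224.00
- option 3 (167/31 per unit): all 31 → value 167, running total 391.00
- option 5 (118/25 per unit): 10 of 25 → value 10×118/25 = 47.2000, running total 438.20
Total 438.20.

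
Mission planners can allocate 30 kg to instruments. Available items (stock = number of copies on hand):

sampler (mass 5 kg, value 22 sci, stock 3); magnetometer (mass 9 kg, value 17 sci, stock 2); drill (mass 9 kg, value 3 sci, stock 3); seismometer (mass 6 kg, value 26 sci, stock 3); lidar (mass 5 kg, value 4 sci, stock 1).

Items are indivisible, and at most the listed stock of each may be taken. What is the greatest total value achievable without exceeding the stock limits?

122 sci

Top feasible selections:
- 2×sampler + 3×seismometer: mass 28, value 122
- 3×sampler + 2×seismometer: mass 27, value 118
Best: 122 sci.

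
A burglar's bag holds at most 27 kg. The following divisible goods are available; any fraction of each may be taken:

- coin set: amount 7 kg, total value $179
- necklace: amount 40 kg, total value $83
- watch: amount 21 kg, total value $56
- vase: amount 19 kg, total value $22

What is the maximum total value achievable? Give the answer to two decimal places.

232.33

Take in order of value per unit:
- coin set (179/7 per unit): all 7 → value 179, running total 179.00
- watch (56/21 per unit): 20 of 21 → value 20×56/21 = 53.3333, running total 232.33
Total 232.33.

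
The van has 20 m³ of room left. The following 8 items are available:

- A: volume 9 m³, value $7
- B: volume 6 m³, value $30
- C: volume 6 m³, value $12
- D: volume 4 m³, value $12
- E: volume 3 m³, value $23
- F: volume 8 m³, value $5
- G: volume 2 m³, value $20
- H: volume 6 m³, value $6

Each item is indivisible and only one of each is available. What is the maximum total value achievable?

Check high-value combinations within 20 m³:
- B+D+E+G: volume 6+4+3+2=15, value 30+12+23+20=85
- B+C+E+G: volume 6+6+3+2=17, value 30+12+23+20=85
- A+B+E+G: volume 9+6+3+2=20, value 7+30+23+20=80
- B+E+G+H: volume 6+3+2+6=17, value 30+23+20+6=79
Best: $85.

$85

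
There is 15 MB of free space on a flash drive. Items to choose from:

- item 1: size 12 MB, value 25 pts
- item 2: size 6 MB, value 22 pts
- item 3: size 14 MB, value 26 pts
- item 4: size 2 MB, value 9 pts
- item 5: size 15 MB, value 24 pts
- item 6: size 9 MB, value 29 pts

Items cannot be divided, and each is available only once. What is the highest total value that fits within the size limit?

Check high-value combinations within 15 MB:
- item 2+item 6: size 6+9=15, value 22+29=51
- item 4+item 6: size 2+9=11, value 9+29=38
- item 1+item 4: size 12+2=14, value 25+9=34
- item 2+item 4: size 6+2=8, value 22+9=31
- item 6: size 9, value 29
Best: 51 pts.

51 pts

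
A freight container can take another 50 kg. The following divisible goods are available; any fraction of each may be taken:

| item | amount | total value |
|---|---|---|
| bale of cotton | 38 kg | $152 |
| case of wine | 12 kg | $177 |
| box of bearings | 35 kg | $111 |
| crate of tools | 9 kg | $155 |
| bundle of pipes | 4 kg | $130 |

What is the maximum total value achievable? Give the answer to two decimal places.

562.00

Take in order of value per unit:
- bundle of pipes (130/4 per unit): all 4 → value 130, running total 130.00
- crate of tools (155/9 per unit): all 9 → value 155, running total 285.00
- case of wine (177/12 per unit): all 12 → value 177, running total 462.00
- bale of cotton (152/38 per unit): 25 of 38 → value 25×152/38 = 100.0000, running total 562.00
Total 562.00.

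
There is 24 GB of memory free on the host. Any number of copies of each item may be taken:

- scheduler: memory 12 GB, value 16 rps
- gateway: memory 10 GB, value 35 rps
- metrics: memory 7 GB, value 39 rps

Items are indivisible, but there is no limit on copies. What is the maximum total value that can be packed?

Best value-per-unit is metrics at 39/7, and filling with it alone uses memory 3×7=21. No mix of the others beats 3×39 = 117.

117 rps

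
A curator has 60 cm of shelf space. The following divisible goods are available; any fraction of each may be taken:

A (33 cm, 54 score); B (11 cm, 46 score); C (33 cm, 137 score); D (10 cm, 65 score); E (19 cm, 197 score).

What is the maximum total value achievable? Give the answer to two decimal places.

391.03

Take in order of value per unit:
- E (197/19 per unit): all 19 → value 197, running total 197.00
- D (65/10 per unit): all 10 → value 65, running total 262.00
- B (46/11 per unit): all 11 → value 46, running total 308.00
- C (137/33 per unit): 20 of 33 → value 20×137/33 = 83.0303, running total 391.03
Total 391.03.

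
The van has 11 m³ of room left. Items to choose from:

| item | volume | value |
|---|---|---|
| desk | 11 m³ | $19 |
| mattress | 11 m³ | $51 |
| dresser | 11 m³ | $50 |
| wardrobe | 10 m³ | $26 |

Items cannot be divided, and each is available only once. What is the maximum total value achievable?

$51

Check high-value combinations within 11 m³:
- mattress: volume 11, value 51
- dresser: volume 11, value 50
- wardrobe: volume 10, value 26
Best: $51.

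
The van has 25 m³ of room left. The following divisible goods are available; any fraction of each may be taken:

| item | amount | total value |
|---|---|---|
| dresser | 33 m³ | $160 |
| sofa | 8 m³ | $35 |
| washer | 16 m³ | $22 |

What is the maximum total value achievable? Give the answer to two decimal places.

121.21

Take in order of value per unit:
- dresser (160/33 per unit): 25 of 33 → value 25×160/33 = 121.2121, running total 121.21
Total 121.21.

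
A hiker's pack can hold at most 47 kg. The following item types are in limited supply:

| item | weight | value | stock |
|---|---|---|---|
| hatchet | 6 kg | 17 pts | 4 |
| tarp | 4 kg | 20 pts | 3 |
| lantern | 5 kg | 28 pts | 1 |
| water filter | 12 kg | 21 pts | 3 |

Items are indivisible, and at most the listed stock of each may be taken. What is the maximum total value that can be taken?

Top feasible selections:
- 3×hatchet + 3×tarp + 1×lantern + 1×water filter: weight 47, value 160
- 4×hatchet + 3×tarp + 1×lantern: weight 41, value 156
Best: 160 pts.

160 pts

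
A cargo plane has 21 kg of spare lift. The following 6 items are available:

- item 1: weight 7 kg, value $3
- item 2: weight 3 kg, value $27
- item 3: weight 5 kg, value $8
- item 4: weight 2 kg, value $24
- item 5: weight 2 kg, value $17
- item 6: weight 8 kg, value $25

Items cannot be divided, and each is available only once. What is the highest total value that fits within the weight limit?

Check high-value combinations within 21 kg:
- item 2+item 3+item 4+item 5+item 6: weight 3+5+2+2+8=20, value 27+8+24+17+25=101
- item 2+item 4+item 5+item 6: weight 3+2+2+8=15, value 27+24+17+25=93
- item 2+item 3+item 4+item 6: weight 3+5+2+8=18, value 27+8+24+25=84
Best: $101.

$101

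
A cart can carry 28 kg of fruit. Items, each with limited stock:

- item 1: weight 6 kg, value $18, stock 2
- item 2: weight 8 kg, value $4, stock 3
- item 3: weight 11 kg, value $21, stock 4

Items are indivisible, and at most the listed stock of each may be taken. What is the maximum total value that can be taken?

$60

Best selections within weight 28 and stock limits:
- 1×item 1 + 2×item 3: weight 28, value 60
- 2×item 1 + 1×item 3: weight 23, value 57
- 2×item 1 + 2×item 2: weight 28, value 44
- 1×item 1 + 1×item 2 + 1×item 3: weight 25, value 43
Best: $60.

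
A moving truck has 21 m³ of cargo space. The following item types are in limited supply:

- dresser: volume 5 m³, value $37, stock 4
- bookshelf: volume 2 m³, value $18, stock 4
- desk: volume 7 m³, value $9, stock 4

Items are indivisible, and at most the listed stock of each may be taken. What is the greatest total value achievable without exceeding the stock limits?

$165

Best selections within volume 21 and stock limits:
- 3×dresser + 3×bookshelf: volume 21, value 165
- 4×dresser: volume 20, value 148
Best: $165.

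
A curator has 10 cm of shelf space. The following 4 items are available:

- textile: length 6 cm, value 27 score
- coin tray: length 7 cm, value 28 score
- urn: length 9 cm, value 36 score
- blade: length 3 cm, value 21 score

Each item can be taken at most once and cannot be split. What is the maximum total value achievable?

49 score

Check high-value combinations within 10 cm:
- coin tray+blade: length 7+3=10, value 28+21=49
- textile+blade: length 6+3=9, value 27+21=48
- urn: length 9, value 36
- coin tray: length 7, value 28
- textile: length 6, value 27
Best: 49 score.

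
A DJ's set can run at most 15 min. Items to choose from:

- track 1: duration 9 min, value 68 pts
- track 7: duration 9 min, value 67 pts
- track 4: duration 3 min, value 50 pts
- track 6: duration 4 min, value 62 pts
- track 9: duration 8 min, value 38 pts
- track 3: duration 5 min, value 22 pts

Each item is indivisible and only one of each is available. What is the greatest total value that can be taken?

150 pts

Check high-value combinations within 15 min:
- track 4+track 6+track 9: duration 3+4+8=15, value 50+62+38=150
- track 4+track 6+track 3: duration 3+4+5=12, value 50+62+22=134
- track 1+track 6: duration 9+4=13, value 68+62=130
- track 7+track 6: duration 9+4=13, value 67+62=129
- track 1+track 4: duration 9+3=12, value 68+50=118
Best: 150 pts.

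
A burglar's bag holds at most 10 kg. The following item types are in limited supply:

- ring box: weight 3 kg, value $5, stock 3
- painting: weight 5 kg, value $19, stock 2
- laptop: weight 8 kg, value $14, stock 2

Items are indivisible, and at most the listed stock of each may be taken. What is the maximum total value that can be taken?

$38

Top feasible selections:
- 2×painting: weight 10, value 38
- 1×ring box + 1×painting: weight 8, value 24
Best: $38.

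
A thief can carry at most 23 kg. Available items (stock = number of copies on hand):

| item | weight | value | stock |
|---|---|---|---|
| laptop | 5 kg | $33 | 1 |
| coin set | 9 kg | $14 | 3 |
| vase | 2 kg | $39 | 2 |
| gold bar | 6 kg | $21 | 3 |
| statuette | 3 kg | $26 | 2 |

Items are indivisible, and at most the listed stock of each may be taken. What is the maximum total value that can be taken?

$184

Top feasible selections:
- 1×laptop + 2×vase + 1×gold bar + 2×statuette: weight 21, value 184
- 2×vase + 2×gold bar + 2×statuette: weight 22, value 172
Best: $184.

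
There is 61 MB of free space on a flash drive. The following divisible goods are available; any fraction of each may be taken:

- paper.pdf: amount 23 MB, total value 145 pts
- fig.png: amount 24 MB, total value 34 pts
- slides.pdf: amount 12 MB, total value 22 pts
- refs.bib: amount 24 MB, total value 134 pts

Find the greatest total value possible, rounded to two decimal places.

Take in order of value per unit:
- paper.pdf (145/23 per unit): all 23 → value 145, running total 145.00
- refs.bib (134/24 per unit): all 24 → value 134, running total 279.00
- slides.pdf (22/12 per unit): all 12 → value 22, running total 301.00
- fig.png (34/24 per unit): 2 of 24 → value 2×34/24 = 2.8333, running total 303.83
Total 303.83.

303.83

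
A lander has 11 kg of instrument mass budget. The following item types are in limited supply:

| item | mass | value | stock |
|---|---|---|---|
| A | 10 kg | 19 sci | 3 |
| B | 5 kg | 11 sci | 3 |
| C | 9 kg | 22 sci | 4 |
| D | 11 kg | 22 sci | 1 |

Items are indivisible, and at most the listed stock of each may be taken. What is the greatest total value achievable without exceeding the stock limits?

Top feasible selections:
- 1×C: mass 9, value 22
- 2×B: mass 10, value 22
Best: 22 sci.

22 sci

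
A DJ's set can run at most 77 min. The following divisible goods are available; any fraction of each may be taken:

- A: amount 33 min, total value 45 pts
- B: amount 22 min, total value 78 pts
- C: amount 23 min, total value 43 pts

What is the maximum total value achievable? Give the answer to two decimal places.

164.64

Take in order of value per unit:
- B (78/22 per unit): all 22 → value 78, running total 78.00
- C (43/23 per unit): all 23 → value 43, running total 121.00
- A (45/33 per unit): 32 of 33 → value 32×45/33 = 43.6364, running total 164.64
Total 164.64.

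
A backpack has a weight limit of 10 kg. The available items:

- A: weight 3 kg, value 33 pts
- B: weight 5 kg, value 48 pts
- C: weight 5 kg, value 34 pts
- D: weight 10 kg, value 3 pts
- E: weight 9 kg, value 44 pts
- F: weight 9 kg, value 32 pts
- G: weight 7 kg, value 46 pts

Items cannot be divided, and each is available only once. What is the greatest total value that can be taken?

82 pts

This is a 0/1 knapsack; check combinations near the capacity.
- B+C: weight 5+5=10, value 48+34=82
- A+B: weight 3+5=8, value 33+48=81
- A+G: weight 3+7=10, value 33+46=79
- A+C: weight 3+5=8, value 33+34=67
- B: weight 5, value 48
Best: 82 pts.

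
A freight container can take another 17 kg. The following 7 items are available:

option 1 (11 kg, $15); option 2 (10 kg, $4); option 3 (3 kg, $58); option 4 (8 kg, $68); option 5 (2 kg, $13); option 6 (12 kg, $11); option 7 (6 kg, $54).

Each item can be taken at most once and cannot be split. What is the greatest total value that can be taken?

Check high-value combinations within 17 kg:
- option 3+option 4+option 7: weight 3+8+6=17, value 58+68+54=180
- option 3+option 4+option 5: weight 3+8+2=13, value 58+68+13=139
- option 4+option 5+option 7: weight 8+2+6=16, value 68+13+54=135
Best: $180.

$180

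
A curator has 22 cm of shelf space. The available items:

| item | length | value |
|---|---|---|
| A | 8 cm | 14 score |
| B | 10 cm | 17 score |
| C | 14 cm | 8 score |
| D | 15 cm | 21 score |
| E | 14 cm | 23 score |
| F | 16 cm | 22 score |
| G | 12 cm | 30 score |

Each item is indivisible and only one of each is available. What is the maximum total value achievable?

47 score

This is a 0/1 knapsack; check combinations near the capacity.
- B+G: length 10+12=22, value 17+30=47
- A+G: length 8+12=20, value 14+30=44
- A+E: length 8+14=22, value 14+23=37
- A+B: length 8+10=18, value 14+17=31
- G: length 12, value 30
Best: 47 score.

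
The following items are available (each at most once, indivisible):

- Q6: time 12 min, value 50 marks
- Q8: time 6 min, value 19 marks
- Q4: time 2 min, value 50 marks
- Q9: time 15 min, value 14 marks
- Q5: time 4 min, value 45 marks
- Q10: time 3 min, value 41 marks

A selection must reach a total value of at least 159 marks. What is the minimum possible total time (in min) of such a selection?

21

Subsets with value ≥ 159, sorted by total time:
- Q6+Q4+Q5+Q10: time 21, value 186
- Q6+Q8+Q4+Q10: time 23, value 160
Minimum time: 21 min.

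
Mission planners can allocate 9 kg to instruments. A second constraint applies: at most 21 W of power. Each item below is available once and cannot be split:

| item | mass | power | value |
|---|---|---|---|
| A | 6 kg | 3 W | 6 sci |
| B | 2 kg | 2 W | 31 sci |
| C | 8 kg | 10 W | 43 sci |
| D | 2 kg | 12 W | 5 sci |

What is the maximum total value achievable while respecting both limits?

Feasible sets respecting both limits:
- C: mass 8, power 10, value 43
- A+B: mass 8, power 5, value 37
- B+D: mass 4, power 14, value 36
Best: 43 sci.

43 sci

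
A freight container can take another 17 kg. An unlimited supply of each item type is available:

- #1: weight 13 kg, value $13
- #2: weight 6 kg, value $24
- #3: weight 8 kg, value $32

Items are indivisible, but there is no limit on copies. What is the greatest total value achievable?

Best value-per-unit is #2 at 24/6; filling with it alone gives 2×24 = 48.
Optimal mix: 2×#3 → weight 16, value 64.

$64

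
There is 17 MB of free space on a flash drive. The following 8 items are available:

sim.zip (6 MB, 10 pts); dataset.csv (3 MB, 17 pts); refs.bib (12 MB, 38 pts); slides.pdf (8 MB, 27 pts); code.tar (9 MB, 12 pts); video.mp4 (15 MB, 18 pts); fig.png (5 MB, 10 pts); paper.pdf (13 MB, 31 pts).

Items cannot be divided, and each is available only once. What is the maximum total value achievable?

55 pts

Check high-value combinations within 17 MB:
- dataset.csv+refs.bib: size 3+12=15, value 17+38=55
- dataset.csv+slides.pdf+fig.png: size 3+8+5=16, value 17+27+10=54
- sim.zip+dataset.csv+slides.pdf: size 6+3+8=17, value 10+17+27=54
Best: 55 pts.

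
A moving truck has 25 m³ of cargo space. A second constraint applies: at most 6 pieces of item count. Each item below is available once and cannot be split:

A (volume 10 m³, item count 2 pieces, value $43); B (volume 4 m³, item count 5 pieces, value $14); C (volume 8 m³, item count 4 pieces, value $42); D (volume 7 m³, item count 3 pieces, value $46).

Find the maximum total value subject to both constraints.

$89

Feasible sets respecting both limits:
- A+D: volume 17, item count 5, value 89
- A+C: volume 18, item count 6, value 85
- D: volume 7, item count 3, value 46
Best: $89.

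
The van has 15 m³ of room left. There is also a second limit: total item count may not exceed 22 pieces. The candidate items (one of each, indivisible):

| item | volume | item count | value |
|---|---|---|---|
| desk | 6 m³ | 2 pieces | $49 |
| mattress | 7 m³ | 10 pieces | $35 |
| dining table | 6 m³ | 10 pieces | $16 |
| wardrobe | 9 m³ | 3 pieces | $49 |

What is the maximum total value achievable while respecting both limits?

$98

Feasible sets respecting both limits:
- desk+wardrobe: volume 15, item count 5, value 98
- desk+mattress: volume 13, item count 12, value 84
- desk+dining table: volume 12, item count 12, value 65
Best: $98.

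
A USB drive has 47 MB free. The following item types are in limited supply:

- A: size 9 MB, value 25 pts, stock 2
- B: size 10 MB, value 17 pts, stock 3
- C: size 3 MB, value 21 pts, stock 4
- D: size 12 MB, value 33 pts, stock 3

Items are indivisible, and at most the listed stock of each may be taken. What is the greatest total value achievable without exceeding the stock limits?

Best selections within size 47 and stock limits:
- 1×A + 4×C + 2×D: size 45, value 175
- 2×A + 4×C + 1×D: size 42, value 167
Best: 175 pts.

175 pts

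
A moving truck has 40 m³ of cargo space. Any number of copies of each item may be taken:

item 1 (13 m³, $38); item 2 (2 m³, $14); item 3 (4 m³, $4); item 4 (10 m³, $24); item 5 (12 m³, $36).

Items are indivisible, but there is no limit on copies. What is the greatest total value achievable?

$280

Best value-per-unit is item 2 at 14/2, and filling with it alone uses volume 20×2=40. No mix of the others beats 20×14 = 280.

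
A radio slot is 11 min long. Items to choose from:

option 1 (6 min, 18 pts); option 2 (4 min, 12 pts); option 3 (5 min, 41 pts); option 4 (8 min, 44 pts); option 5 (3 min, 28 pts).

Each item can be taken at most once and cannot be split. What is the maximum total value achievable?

72 pts

This is a 0/1 knapsack; check combinations near the capacity.
- option 4+option 5: duration 8+3=11, value 44+28=72
- option 3+option 5: duration 5+3=8, value 41+28=69
- option 1+option 3: duration 6+5=11, value 18+41=59
- option 2+option 3: duration 4+5=9, value 12+41=53
Best: 72 pts.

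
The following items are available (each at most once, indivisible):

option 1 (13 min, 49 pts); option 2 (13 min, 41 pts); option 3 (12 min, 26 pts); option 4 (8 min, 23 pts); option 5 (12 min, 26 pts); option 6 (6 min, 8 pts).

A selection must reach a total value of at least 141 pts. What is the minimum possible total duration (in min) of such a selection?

Subsets with value ≥ 141, sorted by total duration:
- option 1+option 2+option 3+option 5: duration 50, value 142
- option 1+option 2+option 3+option 4+option 6: duration 52, value 147
- option 1+option 2+option 4+option 5+option 6: duration 52, value 147
Minimum duration: 50 min.

50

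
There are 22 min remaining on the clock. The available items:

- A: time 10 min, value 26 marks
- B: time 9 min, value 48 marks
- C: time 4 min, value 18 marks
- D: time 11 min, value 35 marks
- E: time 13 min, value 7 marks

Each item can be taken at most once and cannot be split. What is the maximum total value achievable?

Check high-value combinations within 22 min:
- B+D: time 9+11=20, value 48+35=83
- A+B: time 10+9=19, value 26+48=74
- B+C: time 9+4=13, value 48+18=66
- A+D: time 10+11=21, value 26+35=61
- B+E: time 9+13=22, value 48+7=55
Best: 83 marks.

83 marks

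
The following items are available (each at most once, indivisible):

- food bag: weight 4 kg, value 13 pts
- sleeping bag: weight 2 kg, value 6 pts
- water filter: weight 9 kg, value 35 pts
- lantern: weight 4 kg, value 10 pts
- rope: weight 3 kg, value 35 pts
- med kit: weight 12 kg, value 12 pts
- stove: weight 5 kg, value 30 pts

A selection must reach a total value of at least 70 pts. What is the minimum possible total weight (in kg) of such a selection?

Subsets with value ≥ 70, sorted by total weight:
- sleeping bag+rope+stove: weight 10, value 71
- food bag+rope+stove: weight 12, value 78
- lantern+rope+stove: weight 12, value 75
Minimum weight: 10 kg.

10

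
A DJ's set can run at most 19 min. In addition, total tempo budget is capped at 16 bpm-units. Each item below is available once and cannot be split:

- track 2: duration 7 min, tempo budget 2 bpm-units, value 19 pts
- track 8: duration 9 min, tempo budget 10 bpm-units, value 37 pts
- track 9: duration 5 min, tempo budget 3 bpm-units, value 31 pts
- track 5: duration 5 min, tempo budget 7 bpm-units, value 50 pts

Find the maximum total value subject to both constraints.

100 pts

Feasible sets respecting both limits:
- track 2+track 9+track 5: duration 17, tempo budget 12, value 100
- track 9+track 5: duration 10, tempo budget 10, value 81
- track 2+track 5: duration 12, tempo budget 9, value 69
- track 8+track 9: duration 14, tempo budget 13, value 68
Best: 100 pts.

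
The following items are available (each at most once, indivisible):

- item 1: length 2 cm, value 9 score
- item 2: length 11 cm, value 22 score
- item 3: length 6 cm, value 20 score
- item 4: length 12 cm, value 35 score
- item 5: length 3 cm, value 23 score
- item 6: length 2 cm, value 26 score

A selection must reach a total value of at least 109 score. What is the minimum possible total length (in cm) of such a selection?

25

Subsets with value ≥ 109, sorted by total length:
- item 1+item 3+item 4+item 5+item 6: length 25, value 113
- item 1+item 2+item 4+item 5+item 6: length 30, value 115
- item 1+item 2+item 3+item 4+item 6: length 33, value 112
Minimum length: 25 cm.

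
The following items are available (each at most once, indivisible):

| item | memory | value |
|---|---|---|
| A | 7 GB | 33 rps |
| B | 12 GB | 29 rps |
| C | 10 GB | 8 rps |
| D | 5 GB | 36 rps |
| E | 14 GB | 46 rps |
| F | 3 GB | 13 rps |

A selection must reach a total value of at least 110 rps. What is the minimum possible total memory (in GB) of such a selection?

Subsets with value ≥ 110, sorted by total memory:
- A+D+E: memory 26, value 115
- A+B+D+F: memory 27, value 111
- A+D+E+F: memory 29, value 128
- B+D+E: memory 31, value 111
Minimum memory: 26 GB.

26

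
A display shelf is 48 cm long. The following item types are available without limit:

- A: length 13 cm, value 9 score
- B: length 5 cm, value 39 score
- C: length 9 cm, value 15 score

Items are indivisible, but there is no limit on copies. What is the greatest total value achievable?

351 score

Best value-per-unit is B at 39/5, and filling with it alone uses length 9×5=45. No mix of the others beats 9×39 = 351.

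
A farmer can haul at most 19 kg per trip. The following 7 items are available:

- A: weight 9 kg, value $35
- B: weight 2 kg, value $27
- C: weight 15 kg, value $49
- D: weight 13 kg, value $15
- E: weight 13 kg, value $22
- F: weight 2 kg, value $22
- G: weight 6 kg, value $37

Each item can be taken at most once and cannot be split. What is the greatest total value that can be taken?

$121

Check high-value combinations within 19 kg:
- A+B+F+G: weight 9+2+2+6=19, value 35+27+22+37=121
- A+B+G: weight 9+2+6=17, value 35+27+37=99
- B+C+F: weight 2+15+2=19, value 27+49+22=98
- A+F+G: weight 9+2+6=17, value 35+22+37=94
Best: $121.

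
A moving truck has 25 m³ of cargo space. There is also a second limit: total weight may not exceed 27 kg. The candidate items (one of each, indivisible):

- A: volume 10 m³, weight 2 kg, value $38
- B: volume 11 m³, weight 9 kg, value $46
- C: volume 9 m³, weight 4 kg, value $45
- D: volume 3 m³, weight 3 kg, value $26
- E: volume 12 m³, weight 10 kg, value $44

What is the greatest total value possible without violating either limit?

Feasible sets respecting both limits:
- B+C+D: volume 23, weight 16, value 117
- C+D+E: volume 24, weight 17, value 115
- A+B+D: volume 24, weight 14, value 110
- A+C+D: volume 22, weight 9, value 109
Best: $117.

$117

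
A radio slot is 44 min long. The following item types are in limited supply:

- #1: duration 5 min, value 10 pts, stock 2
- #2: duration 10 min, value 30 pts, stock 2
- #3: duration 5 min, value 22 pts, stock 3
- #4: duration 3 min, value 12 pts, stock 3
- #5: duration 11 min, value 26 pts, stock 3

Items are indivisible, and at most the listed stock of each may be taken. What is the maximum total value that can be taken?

162 pts

Best selections within duration 44 and stock limits:
- 2×#2 + 3×#3 + 3×#4: duration 44, value 162
- 2×#1 + 1×#2 + 3×#3 + 3×#4: duration 44, value 152
- 2×#2 + 3×#3 + 2×#4: duration 41, value 150
Best: 162 pts.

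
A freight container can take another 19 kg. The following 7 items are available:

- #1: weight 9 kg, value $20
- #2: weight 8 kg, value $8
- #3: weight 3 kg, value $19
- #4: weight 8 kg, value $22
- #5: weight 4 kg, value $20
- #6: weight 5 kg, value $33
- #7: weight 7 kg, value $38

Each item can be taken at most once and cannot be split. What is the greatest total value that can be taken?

$110

Check high-value combinations within 19 kg:
- #3+#5+#6+#7: weight 3+4+5+7=19, value 19+20+33+38=110
- #5+#6+#7: weight 4+5+7=16, value 20+33+38=91
- #3+#6+#7: weight 3+5+7=15, value 19+33+38=90
- #4+#5+#7: weight 8+4+7=19, value 22+20+38=80
- #3+#4+#7: weight 3+8+7=18, value 19+22+38=79
Best: $110.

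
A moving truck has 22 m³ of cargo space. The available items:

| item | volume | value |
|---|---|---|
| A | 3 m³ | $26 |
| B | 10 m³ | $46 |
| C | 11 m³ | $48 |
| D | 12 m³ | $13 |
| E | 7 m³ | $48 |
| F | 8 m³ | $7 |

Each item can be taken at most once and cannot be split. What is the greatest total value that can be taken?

$122

Check high-value combinations within 22 m³:
- A+C+E: volume 3+11+7=21, value 26+48+48=122
- A+B+E: volume 3+10+7=20, value 26+46+48=120
- C+E: volume 11+7=18, value 48+48=96
- B+E: volume 10+7=17, value 46+48=94
Best: $122.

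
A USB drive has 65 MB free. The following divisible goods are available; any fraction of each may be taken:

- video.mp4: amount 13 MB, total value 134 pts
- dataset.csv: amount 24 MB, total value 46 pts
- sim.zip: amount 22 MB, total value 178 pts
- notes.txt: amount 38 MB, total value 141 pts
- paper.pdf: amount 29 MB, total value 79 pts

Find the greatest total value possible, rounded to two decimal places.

423.32

Take in order of value per unit:
- video.mp4 (134/13 per unit): all 13 → value 134, running total 134.00
- sim.zip (178/22 per unit): all 22 → value 178, running total 312.00
- notes.txt (141/38 per unit): 30 of 38 → value 30×141/38 = 111.3158, running total 423.32
Total 423.32.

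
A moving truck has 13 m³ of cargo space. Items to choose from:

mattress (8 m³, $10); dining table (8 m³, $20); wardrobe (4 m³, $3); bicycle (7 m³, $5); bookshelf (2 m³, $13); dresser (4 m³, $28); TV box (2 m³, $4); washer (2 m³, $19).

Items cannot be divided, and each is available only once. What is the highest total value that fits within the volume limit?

Check high-value combinations within 13 m³:
- bookshelf+dresser+TV box+washer: volume 2+4+2+2=10, value 13+28+4+19=64
- wardrobe+bookshelf+dresser+washer: volume 4+2+4+2=12, value 3+13+28+19=63
- bookshelf+dresser+washer: volume 2+4+2=8, value 13+28+19=60
- wardrobe+dresser+TV box+washer: volume 4+4+2+2=12, value 3+28+4+19=54
Best: $64.

$64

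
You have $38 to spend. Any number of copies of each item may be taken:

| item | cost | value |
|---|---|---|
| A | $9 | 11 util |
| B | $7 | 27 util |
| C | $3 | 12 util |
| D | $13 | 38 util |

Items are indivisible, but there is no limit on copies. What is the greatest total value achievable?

150 util

Best value-per-unit is C at 12/3; filling with it alone gives 12×12 = 144.
Optimal mix: 2×B + 8×C → cost 38, value 150.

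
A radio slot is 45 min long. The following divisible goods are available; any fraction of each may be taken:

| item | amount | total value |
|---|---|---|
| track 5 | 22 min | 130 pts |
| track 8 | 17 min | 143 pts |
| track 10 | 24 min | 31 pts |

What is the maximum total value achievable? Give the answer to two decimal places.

280.75

Take in order of value per unit:
- track 8 (143/17 per unit): all 17 → value 143, running total 143.00
- track 5 (130/22 per unit): all 22 → value 130, running total 273.00
- track 10 (31/24 per unit): 6 of 24 → value 6×31/24 = 7.7500, running total 280.75
Total 280.75.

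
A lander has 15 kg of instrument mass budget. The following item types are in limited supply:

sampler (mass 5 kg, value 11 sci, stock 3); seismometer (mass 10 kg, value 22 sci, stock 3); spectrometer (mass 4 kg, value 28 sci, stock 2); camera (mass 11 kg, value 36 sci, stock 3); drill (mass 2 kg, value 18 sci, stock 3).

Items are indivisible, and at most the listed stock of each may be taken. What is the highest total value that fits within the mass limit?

110 sci

Best selections within mass 15 and stock limits:
- 2×spectrometer + 3×drill: mass 14, value 110
- 1×sampler + 1×spectrometer + 3×drill: mass 15, value 93
Best: 110 sci.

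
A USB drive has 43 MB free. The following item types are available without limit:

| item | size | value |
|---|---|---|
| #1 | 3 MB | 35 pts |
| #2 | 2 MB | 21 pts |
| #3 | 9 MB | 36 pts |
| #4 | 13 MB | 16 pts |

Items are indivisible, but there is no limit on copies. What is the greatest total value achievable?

Best value-per-unit is #1 at 35/3; filling with it alone gives 14×35 = 490.
Optimal mix: 13×#1 + 2×#2 → size 43, value 497.

497 pts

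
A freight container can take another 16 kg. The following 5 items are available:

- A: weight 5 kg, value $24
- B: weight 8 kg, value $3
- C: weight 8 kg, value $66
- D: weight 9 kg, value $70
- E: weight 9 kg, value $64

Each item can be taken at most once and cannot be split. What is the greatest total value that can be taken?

Check high-value combinations within 16 kg:
- A+D: weight 5+9=14, value 24+70=94
- A+C: weight 5+8=13, value 24+66=90
- A+E: weight 5+9=14, value 24+64=88
- D: weight 9, value 70
Best: $94.

$94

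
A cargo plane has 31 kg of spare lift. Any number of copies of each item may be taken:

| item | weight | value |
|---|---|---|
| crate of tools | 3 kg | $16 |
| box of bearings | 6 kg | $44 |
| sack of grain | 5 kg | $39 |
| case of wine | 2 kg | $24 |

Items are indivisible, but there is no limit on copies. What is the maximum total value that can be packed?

Best value-per-unit is case of wine at 24/2, and filling with it alone uses weight 15×2=30. No mix of the others beats 15×24 = 360.

$360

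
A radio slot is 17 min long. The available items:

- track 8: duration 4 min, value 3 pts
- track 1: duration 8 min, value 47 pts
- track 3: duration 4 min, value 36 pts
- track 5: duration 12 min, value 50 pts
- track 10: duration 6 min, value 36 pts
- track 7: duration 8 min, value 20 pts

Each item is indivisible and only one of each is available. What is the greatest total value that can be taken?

86 pts

Check high-value combinations within 17 min:
- track 8+track 1+track 3: duration 4+8+4=16, value 3+47+36=86
- track 3+track 5: duration 4+12=16, value 36+50=86
- track 1+track 3: duration 8+4=12, value 47+36=83
Best: 86 pts.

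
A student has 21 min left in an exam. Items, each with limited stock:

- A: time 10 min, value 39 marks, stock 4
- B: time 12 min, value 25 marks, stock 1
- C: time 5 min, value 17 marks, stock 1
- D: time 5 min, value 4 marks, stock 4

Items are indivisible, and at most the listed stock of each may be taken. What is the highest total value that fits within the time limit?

Best selections within time 21 and stock limits:
- 2×A: time 20, value 78
- 1×A + 1×C + 1×D: time 20, value 60
Best: 78 marks.

78 marks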